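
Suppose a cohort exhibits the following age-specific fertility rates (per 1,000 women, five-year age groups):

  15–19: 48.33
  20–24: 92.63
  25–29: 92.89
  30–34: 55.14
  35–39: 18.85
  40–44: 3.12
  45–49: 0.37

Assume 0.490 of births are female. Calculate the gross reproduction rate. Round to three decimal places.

0.763

Proportion female at birth = 0.490.
Sum of ASFRs = 48.33 + 92.63 + 92.89 + 55.14 + 18.85 + 3.12 + 0.37 = 311.33
TFR = 5 × 311.33 / 1000 = 1.55665
GRR = 0.490 × 1.55665 = 0.76276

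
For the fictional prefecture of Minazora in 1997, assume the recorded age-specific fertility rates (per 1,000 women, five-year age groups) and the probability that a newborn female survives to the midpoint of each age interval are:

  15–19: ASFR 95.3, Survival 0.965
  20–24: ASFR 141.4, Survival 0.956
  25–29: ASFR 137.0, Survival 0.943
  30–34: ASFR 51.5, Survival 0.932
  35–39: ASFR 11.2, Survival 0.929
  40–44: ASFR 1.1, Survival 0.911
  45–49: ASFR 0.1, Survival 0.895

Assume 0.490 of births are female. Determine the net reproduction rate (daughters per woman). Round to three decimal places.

Proportion female at birth = 0.490.
Survival-weighted fertility by age (5·fₓ·Sₓ):
  15–19: 5 × 95.3/1000 × 0.965 = 0.45982
  20–24: 5 × 141.4/1000 × 0.956 = 0.67589
  25–29: 5 × 137.0/1000 × 0.943 = 0.64596
  30–34: 5 × 51.5/1000 × 0.932 = 0.23999
  35–39: 5 × 11.2/1000 × 0.929 = 0.05202
  40–44: 5 × 1.1/1000 × 0.911 = 0.00501
  45–49: 5 × 0.1/1000 × 0.895 = 0.00045
Sum = 2.07914
NRR = 0.490 × 2.07914 = 1.01878
NRR > 1, so each generation more than replaces itself.

1.019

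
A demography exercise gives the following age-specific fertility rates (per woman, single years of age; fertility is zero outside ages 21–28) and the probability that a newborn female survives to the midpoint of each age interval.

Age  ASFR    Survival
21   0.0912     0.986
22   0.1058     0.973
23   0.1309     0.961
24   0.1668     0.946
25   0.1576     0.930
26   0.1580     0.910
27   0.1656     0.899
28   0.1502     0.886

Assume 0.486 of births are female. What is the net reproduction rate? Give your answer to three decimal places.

0.510

Proportion female at birth = 0.486.
Weighting each age-specific rate by interval width and survival:
  21: 1 × 0.0912 × 0.986 = 0.08992
  22: 1 × 0.1058 × 0.973 = 0.10294
  23: 1 × 0.1309 × 0.961 = 0.12579
  24: 1 × 0.1668 × 0.946 = 0.15779
  25: 1 × 0.1576 × 0.930 = 0.14657
  26: 1 × 0.1580 × 0.910 = 0.14378
  27: 1 × 0.1656 × 0.899 = 0.14887
  28: 1 × 0.1502 × 0.886 = 0.13308
Sum = 1.04874
NRR = 0.486 × 1.04874 = 0.50969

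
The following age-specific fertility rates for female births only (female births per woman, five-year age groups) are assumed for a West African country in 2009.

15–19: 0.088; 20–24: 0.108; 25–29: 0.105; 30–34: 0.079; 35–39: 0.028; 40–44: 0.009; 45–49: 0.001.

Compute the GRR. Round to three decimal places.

Sum of female ASFRs = 0.088 + 0.108 + 0.105 + 0.079 + 0.028 + 0.009 + 0.001 = 0.418
GRR = 5 × 0.418 = 2.09

2.090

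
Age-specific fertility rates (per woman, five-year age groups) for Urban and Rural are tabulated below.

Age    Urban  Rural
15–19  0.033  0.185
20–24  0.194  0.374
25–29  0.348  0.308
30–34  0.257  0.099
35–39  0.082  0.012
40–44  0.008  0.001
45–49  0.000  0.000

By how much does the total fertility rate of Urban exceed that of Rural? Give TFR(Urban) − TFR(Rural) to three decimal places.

-0.285

Urban:
  Sum of ASFRs = 0.033 + 0.194 + 0.348 + 0.257 + 0.082 + 0.008 + 0.000 = 0.922
  TFR = 5 × 0.922 = 4.61
Rural:
  Sum of ASFRs = 0.185 + 0.374 + 0.308 + 0.099 + 0.012 + 0.001 + 0.000 = 0.979
  TFR = 5 × 0.979 = 4.895
Difference = 4.61 − 4.895 = -0.285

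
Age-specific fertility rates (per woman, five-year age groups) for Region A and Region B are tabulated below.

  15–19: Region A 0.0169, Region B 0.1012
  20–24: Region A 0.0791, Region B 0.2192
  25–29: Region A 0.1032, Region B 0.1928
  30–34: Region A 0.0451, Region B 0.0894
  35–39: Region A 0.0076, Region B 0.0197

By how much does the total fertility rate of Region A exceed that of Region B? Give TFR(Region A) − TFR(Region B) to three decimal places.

Region A:
  Sum of ASFRs = 0.0169 + 0.0791 + 0.1032 + 0.0451 + 0.0076 = 0.2519
  TFR = 5 × 0.2519 = 1.2595
Region B:
  Sum of ASFRs = 0.1012 + 0.2192 + 0.1928 + 0.0894 + 0.0197 = 0.6223
  TFR = 5 × 0.6223 = 3.1115
Difference = 1.2595 − 3.1115 = -1.852

-1.852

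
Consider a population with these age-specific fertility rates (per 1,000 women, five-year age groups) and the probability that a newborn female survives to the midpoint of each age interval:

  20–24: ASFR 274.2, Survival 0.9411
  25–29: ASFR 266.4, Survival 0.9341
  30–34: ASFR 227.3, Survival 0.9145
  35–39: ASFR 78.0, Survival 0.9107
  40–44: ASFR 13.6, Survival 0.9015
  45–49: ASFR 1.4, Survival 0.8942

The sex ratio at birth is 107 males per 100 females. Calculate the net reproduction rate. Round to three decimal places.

1.931

Proportion female at birth = 100 / (100 + 107) = 0.48309.
Per-age-group product (5 × ASFR × survival probability):
  20–24: 5 × 274.2/1000 × 0.9411 = 1.29025
  25–29: 5 × 266.4/1000 × 0.9341 = 1.24422
  30–34: 5 × 227.3/1000 × 0.9145 = 1.03933
  35–39: 5 × 78.0/1000 × 0.9107 = 0.35517
  40–44: 5 × 13.6/1000 × 0.9015 = 0.06130
  45–49: 5 × 1.4/1000 × 0.8942 = 0.00626
Sum = 3.99653
NRR = 0.48309 × 3.99653 = 1.93068
NRR > 1, so each generation more than replaces itself.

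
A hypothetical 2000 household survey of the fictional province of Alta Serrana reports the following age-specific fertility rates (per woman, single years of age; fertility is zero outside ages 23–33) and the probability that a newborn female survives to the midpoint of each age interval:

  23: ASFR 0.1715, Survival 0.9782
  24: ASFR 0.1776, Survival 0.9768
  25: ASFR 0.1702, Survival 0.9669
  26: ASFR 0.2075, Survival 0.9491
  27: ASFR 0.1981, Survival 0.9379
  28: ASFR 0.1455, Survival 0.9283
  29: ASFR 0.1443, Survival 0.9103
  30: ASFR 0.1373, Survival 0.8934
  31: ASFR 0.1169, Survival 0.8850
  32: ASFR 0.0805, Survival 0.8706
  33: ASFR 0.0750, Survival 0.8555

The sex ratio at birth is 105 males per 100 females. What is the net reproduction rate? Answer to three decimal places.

0.739

Proportion female at birth = 100 / (100 + 105) = 0.48780.
Survival-weighted fertility by age (1·fₓ·Sₓ):
  23: 1 × 0.1715 × 0.9782 = 0.16776
  24: 1 × 0.1776 × 0.9768 = 0.17348
  25: 1 × 0.1702 × 0.9669 = 0.16457
  26: 1 × 0.2075 × 0.9491 = 0.19694
  27: 1 × 0.1981 × 0.9379 = 0.18580
  28: 1 × 0.1455 × 0.9283 = 0.13507
  29: 1 × 0.1443 × 0.9103 = 0.13136
  30: 1 × 0.1373 × 0.8934 = 0.12266
  31: 1 × 0.1169 × 0.8850 = 0.10346
  32: 1 × 0.0805 × 0.8706 = 0.07008
  33: 1 × 0.0750 × 0.8555 = 0.06416
Sum = 1.51534
NRR = 0.48780 × 1.51534 = 0.73918
An NRR under 1 implies long-run decline under these rates.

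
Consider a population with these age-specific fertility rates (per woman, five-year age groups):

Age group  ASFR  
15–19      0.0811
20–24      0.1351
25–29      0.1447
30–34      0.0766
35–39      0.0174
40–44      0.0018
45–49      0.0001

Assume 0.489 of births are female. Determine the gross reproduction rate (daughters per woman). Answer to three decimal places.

1.117

Proportion female at birth = 0.489.
Sum of ASFRs = 0.0811 + 0.1351 + 0.1447 + 0.0766 + 0.0174 + 0.0018 + 0.0001 = 0.4568
TFR = 5 × 0.4568 = 2.284
GRR = 0.489 × 2.284 = 1.11688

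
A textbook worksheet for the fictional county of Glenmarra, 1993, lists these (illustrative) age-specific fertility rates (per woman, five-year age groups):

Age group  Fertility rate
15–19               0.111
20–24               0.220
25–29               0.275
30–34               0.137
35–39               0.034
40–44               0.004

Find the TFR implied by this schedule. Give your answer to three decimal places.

3.905

Sum of ASFRs = 0.111 + 0.220 + 0.275 + 0.137 + 0.034 + 0.004 = 0.781
TFR = 5 × 0.781 = 3.905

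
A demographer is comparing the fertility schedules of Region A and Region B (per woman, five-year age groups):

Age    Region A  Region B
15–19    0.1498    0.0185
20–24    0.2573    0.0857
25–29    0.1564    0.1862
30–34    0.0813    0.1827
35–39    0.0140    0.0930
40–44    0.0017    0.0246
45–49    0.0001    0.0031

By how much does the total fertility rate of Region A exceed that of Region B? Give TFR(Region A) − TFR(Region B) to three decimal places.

0.334

Region A:
  Sum of ASFRs = 0.1498 + 0.2573 + 0.1564 + 0.0813 + 0.0140 + 0.0017 + 0.0001 = 0.6606
  TFR = 5 × 0.6606 = 3.303
Region B:
  Sum of ASFRs = 0.0185 + 0.0857 + 0.1862 + 0.1827 + 0.0930 + 0.0246 + 0.0031 = 0.5938
  TFR = 5 × 0.5938 = 2.969
Difference = 3.303 − 2.969 = 0.334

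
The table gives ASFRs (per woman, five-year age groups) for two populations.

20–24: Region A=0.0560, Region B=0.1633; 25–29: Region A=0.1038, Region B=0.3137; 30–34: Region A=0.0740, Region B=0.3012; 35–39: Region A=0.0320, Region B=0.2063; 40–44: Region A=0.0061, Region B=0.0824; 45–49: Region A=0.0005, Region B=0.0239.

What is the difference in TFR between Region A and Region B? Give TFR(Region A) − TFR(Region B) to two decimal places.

-4.09

Region A:
  Sum of ASFRs = 0.0560 + 0.1038 + 0.0740 + 0.0320 + 0.0061 + 0.0005 = 0.2724
  TFR = 5 × 0.2724 = 1.362
Region B:
  Sum of ASFRs = 0.1633 + 0.3137 + 0.3012 + 0.2063 + 0.0824 + 0.0239 = 1.0908
  TFR = 5 × 1.0908 = 5.454
Difference = 1.362 − 5.454 = -4.092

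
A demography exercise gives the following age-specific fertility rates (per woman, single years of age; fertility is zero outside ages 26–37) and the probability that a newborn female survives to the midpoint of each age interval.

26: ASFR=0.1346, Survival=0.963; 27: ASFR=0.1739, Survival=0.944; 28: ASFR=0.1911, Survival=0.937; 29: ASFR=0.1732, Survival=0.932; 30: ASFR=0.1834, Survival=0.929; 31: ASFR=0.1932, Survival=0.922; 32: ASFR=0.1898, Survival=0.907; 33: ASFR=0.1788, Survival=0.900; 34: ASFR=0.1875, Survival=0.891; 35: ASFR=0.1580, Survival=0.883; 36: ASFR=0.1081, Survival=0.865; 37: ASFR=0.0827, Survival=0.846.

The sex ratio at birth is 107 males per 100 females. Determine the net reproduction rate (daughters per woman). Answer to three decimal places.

0.863

Proportion female at birth = 100 / (100 + 107) = 0.48309.
Each age group contributes 1 × ASFR × survival:
  26: 1 × 0.1346 × 0.963 = 0.12962
  27: 1 × 0.1739 × 0.944 = 0.16416
  28: 1 × 0.1911 × 0.937 = 0.17906
  29: 1 × 0.1732 × 0.932 = 0.16142
  30: 1 × 0.1834 × 0.929 = 0.17038
  31: 1 × 0.1932 × 0.922 = 0.17813
  32: 1 × 0.1898 × 0.907 = 0.17215
  33: 1 × 0.1788 × 0.900 = 0.16092
  34: 1 × 0.1875 × 0.891 = 0.16706
  35: 1 × 0.1580 × 0.883 = 0.13951
  36: 1 × 0.1081 × 0.865 = 0.09351
  37: 1 × 0.0827 × 0.846 = 0.06996
Sum = 1.78588
NRR = 0.48309 × 1.78588 = 0.86274
An NRR under 1 implies long-run decline under these rates.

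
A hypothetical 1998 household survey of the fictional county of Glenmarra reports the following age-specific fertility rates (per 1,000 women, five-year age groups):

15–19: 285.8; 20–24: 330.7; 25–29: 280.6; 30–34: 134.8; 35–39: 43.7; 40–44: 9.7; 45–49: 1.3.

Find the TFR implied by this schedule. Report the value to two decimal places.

5.43

Sum of ASFRs = 285.8 + 330.7 + 280.6 + 134.8 + 43.7 + 9.7 + 1.3 = 1086.6
TFR = 5 × 1086.6 / 1000 = 5.433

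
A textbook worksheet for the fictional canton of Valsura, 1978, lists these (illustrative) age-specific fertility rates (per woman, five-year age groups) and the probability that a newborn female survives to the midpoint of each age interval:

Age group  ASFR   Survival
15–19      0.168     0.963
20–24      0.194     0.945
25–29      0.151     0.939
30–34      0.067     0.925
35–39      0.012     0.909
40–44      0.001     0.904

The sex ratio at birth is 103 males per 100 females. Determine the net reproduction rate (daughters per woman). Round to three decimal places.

Proportion female at birth = 100 / (100 + 103) = 0.49261.
Each age group contributes 5 × ASFR × survival:
  15–19: 5 × 0.168 × 0.963 = 0.80892
  20–24: 5 × 0.194 × 0.945 = 0.91665
  25–29: 5 × 0.151 × 0.939 = 0.70895
  30–34: 5 × 0.067 × 0.925 = 0.30988
  35–39: 5 × 0.012 × 0.909 = 0.05454
  40–44: 5 × 0.001 × 0.904 = 0.00452
Sum = 2.80346
NRR = 0.49261 × 2.80346 = 1.38101

1.381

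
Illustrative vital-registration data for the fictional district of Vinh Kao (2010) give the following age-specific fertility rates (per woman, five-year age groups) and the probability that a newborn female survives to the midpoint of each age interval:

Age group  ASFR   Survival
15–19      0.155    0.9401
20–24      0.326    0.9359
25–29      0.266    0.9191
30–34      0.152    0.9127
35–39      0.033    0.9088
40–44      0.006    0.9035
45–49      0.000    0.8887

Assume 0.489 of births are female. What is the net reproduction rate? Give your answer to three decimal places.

2.126

Proportion female at birth = 0.489.
Weighting each age-specific rate by interval width and survival:
  15–19: 5 × 0.155 × 0.9401 = 0.72858
  20–24: 5 × 0.326 × 0.9359 = 1.52552
  25–29: 5 × 0.266 × 0.9191 = 1.22240
  30–34: 5 × 0.152 × 0.9127 = 0.69365
  35–39: 5 × 0.033 × 0.9088 = 0.14995
  40–44: 5 × 0.006 × 0.9035 = 0.02711
  45–49: 5 × 0.000 × 0.8887 = 0.00000
Sum = 4.34721
NRR = 0.489 × 4.34721 = 2.12579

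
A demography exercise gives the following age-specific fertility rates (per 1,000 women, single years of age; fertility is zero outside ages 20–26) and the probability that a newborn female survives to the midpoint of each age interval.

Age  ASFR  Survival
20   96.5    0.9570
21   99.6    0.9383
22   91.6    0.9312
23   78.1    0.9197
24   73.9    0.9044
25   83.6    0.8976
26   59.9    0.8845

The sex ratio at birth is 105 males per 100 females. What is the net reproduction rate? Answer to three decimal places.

Proportion female at birth = 100 / (100 + 105) = 0.48780.
Each age group contributes 1 × ASFR × survival:
  20: 1 × 96.5/1000 × 0.9570 = 0.09235
  21: 1 × 99.6/1000 × 0.9383 = 0.09345
  22: 1 × 91.6/1000 × 0.9312 = 0.08530
  23: 1 × 78.1/1000 × 0.9197 = 0.07183
  24: 1 × 73.9/1000 × 0.9044 = 0.06684
  25: 1 × 83.6/1000 × 0.8976 = 0.07504
  26: 1 × 59.9/1000 × 0.8845 = 0.05298
Sum = 0.53779
NRR = 0.48780 × 0.53779 = 0.26233
NRR < 1, so the cohort does not fully replace itself.

0.262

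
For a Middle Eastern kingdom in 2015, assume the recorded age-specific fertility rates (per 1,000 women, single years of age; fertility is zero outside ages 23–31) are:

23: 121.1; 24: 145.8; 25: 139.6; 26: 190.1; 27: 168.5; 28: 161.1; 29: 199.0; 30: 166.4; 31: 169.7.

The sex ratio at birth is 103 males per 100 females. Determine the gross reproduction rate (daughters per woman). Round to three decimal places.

0.720

Proportion female at birth = 100 / (100 + 103) = 0.49261.
Sum of ASFRs = 121.1 + 145.8 + 139.6 + 190.1 + 168.5 + 161.1 + 199.0 + 166.4 + 169.7 = 1461.3
TFR = 1461.3 / 1000 = 1.4613
GRR = 0.49261 × 1.4613 = 0.71985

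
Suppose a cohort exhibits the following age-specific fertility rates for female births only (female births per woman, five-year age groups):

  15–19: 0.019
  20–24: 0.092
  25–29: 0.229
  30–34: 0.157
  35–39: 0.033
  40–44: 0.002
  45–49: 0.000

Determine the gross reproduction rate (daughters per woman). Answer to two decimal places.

Sum of female ASFRs = 0.019 + 0.092 + 0.229 + 0.157 + 0.033 + 0.002 + 0.000 = 0.532
GRR = 5 × 0.532 = 2.66

2.66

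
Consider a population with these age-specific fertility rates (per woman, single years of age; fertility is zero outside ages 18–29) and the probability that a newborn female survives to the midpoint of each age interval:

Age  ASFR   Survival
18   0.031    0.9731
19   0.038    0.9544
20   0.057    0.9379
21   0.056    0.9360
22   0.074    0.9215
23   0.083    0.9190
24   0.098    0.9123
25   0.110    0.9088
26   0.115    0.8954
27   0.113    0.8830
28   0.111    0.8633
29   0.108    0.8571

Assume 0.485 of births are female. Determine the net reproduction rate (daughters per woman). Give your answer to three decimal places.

0.435

Proportion female at birth = 0.485.
Survival-weighted fertility by age (1·fₓ·Sₓ):
  18: 1 × 0.031 × 0.9731 = 0.03017
  19: 1 × 0.038 × 0.9544 = 0.03627
  20: 1 × 0.057 × 0.9379 = 0.05346
  21: 1 × 0.056 × 0.9360 = 0.05242
  22: 1 × 0.074 × 0.9215 = 0.06819
  23: 1 × 0.083 × 0.9190 = 0.07628
  24: 1 × 0.098 × 0.9123 = 0.08941
  25: 1 × 0.110 × 0.9088 = 0.09997
  26: 1 × 0.115 × 0.8954 = 0.10297
  27: 1 × 0.113 × 0.8830 = 0.09978
  28: 1 × 0.111 × 0.8633 = 0.09583
  29: 1 × 0.108 × 0.8571 = 0.09257
Sum = 0.89732
NRR = 0.485 × 0.89732 = 0.43520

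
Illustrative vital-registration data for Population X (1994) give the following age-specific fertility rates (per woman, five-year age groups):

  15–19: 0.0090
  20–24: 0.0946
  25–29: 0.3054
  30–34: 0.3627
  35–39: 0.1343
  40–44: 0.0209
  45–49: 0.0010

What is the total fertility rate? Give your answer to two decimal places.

Sum of ASFRs = 0.0090 + 0.0946 + 0.3054 + 0.3627 + 0.1343 + 0.0209 + 0.0010 = 0.9279
TFR = 5 × 0.9279 = 4.6395

4.64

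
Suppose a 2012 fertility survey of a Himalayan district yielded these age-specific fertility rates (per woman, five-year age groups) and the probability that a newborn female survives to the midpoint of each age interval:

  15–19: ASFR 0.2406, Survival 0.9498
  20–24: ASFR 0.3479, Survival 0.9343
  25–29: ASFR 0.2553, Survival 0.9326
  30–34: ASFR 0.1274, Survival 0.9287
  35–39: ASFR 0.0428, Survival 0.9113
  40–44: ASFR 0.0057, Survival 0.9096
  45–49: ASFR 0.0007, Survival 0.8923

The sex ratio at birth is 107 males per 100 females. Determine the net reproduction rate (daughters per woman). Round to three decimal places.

Proportion female at birth = 100 / (100 + 107) = 0.48309.
Per-age-group product (5 × ASFR × survival probability):
  15–19: 5 × 0.2406 × 0.9498 = 1.14261
  20–24: 5 × 0.3479 × 0.9343 = 1.62521
  25–29: 5 × 0.2553 × 0.9326 = 1.19046
  30–34: 5 × 0.1274 × 0.9287 = 0.59158
  35–39: 5 × 0.0428 × 0.9113 = 0.19502
  40–44: 5 × 0.0057 × 0.9096 = 0.02592
  45–49: 5 × 0.0007 × 0.8923 = 0.00312
Sum = 4.77392
NRR = 0.48309 × 4.77392 = 2.30623
NRR > 1, so each generation more than replaces itself.

2.306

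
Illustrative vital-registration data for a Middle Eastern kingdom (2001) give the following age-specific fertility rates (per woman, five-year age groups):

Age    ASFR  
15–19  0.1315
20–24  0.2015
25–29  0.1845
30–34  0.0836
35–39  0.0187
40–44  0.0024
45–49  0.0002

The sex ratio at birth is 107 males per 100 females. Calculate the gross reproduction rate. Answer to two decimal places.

1.50

Proportion female at birth = 100 / (100 + 107) = 0.48309.
Sum of ASFRs = 0.1315 + 0.2015 + 0.1845 + 0.0836 + 0.0187 + 0.0024 + 0.0002 = 0.6224
TFR = 5 × 0.6224 = 3.112
GRR = 0.48309 × 3.112 = 1.50338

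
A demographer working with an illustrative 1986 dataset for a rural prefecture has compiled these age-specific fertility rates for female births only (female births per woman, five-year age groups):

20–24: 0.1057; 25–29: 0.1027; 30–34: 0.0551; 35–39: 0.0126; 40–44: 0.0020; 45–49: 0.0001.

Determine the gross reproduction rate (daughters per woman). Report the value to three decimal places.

Sum of female ASFRs = 0.1057 + 0.1027 + 0.0551 + 0.0126 + 0.0020 + 0.0001 = 0.2782
GRR = 5 × 0.2782 = 1.391

1.391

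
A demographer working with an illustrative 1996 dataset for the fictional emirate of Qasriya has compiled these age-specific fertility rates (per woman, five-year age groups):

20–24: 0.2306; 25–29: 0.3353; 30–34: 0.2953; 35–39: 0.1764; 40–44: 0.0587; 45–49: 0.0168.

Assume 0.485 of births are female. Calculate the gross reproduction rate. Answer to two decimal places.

2.70

Proportion female at birth = 0.485.
Sum of ASFRs = 0.2306 + 0.3353 + 0.2953 + 0.1764 + 0.0587 + 0.0168 = 1.1131
TFR = 5 × 1.1131 = 5.5655
GRR = 0.485 × 5.5655 = 2.69927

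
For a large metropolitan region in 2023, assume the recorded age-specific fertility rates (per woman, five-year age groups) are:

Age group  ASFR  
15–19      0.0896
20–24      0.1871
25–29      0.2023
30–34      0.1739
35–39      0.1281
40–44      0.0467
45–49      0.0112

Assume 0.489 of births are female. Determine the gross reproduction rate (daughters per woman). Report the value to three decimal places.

Proportion female at birth = 0.489.
Sum of ASFRs = 0.0896 + 0.1871 + 0.2023 + 0.1739 + 0.1281 + 0.0467 + 0.0112 = 0.8389
TFR = 5 × 0.8389 = 4.1945
GRR = 0.489 × 4.1945 = 2.05111

2.051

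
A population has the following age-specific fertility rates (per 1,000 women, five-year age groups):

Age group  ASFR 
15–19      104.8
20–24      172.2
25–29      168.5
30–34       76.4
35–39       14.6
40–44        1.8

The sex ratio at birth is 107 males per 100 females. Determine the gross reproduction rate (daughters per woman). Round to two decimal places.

1.30

Proportion female at birth = 100 / (100 + 107) = 0.48309.
Sum of ASFRs = 104.8 + 172.2 + 168.5 + 76.4 + 14.6 + 1.8 = 538.3
TFR = 5 × 538.3 / 1000 = 2.6915
GRR = 0.48309 × 2.6915 = 1.30024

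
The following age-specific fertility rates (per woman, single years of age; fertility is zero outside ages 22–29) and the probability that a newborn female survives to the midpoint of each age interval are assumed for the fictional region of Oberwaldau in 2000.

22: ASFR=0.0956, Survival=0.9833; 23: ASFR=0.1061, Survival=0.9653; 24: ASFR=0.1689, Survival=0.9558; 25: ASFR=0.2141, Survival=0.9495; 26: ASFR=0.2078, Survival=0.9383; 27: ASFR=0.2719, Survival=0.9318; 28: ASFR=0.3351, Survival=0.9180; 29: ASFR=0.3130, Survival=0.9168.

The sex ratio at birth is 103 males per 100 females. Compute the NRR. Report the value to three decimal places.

Proportion female at birth = 100 / (100 + 103) = 0.49261.
Survival-weighted fertility by age (1·fₓ·Sₓ):
  22: 1 × 0.0956 × 0.9833 = 0.09400
  23: 1 × 0.1061 × 0.9653 = 0.10242
  24: 1 × 0.1689 × 0.9558 = 0.16143
  25: 1 × 0.2141 × 0.9495 = 0.20329
  26: 1 × 0.2078 × 0.9383 = 0.19498
  27: 1 × 0.2719 × 0.9318 = 0.25336
  28: 1 × 0.3351 × 0.9180 = 0.30762
  29: 1 × 0.3130 × 0.9168 = 0.28696
Sum = 1.60406
NRR = 0.49261 × 1.60406 = 0.79018
An NRR under 1 implies long-run decline under these rates.

0.790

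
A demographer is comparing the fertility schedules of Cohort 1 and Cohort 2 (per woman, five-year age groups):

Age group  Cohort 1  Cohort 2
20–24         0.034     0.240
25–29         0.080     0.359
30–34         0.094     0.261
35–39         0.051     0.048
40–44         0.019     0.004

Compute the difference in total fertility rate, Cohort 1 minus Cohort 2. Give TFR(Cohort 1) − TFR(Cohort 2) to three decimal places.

Cohort 1:
  Sum of ASFRs = 0.034 + 0.080 + 0.094 + 0.051 + 0.019 = 0.278
  TFR = 5 × 0.278 = 1.39
Cohort 2:
  Sum of ASFRs = 0.240 + 0.359 + 0.261 + 0.048 + 0.004 = 0.912
  TFR = 5 × 0.912 = 4.56
Difference = 1.39 − 4.56 = -3.17

-3.170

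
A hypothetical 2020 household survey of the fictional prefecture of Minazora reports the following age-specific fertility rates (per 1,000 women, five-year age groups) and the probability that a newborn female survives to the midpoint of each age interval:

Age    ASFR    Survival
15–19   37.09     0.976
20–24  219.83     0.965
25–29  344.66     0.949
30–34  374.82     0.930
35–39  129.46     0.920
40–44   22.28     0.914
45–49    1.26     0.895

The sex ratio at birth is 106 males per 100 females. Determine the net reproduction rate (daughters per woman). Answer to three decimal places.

Proportion female at birth = 100 / (100 + 106) = 0.48544.
Weighting each age-specific rate by interval width and survival:
  15–19: 5 × 37.09/1000 × 0.976 = 0.18100
  20–24: 5 × 219.83/1000 × 0.965 = 1.06068
  25–29: 5 × 344.66/1000 × 0.949 = 1.63541
  30–34: 5 × 374.82/1000 × 0.930 = 1.74291
  35–39: 5 × 129.46/1000 × 0.920 = 0.59552
  40–44: 5 × 22.28/1000 × 0.914 = 0.10182
  45–49: 5 × 1.26/1000 × 0.895 = 0.00564
Sum = 5.32298
NRR = 0.48544 × 5.32298 = 2.58399

2.584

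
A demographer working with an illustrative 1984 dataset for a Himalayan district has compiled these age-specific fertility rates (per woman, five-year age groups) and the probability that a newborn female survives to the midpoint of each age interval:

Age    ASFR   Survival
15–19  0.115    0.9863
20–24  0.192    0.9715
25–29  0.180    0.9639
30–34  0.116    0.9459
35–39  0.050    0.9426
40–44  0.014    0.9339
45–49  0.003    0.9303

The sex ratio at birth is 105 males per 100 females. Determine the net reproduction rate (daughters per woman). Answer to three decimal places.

Proportion female at birth = 100 / (100 + 105) = 0.48780.
Survival-weighted fertility by age (5·fₓ·Sₓ):
  15–19: 5 × 0.115 × 0.9863 = 0.56712
  20–24: 5 × 0.192 × 0.9715 = 0.93264
  25–29: 5 × 0.180 × 0.9639 = 0.86751
  30–34: 5 × 0.116 × 0.9459 = 0.54862
  35–39: 5 × 0.050 × 0.9426 = 0.23565
  40–44: 5 × 0.014 × 0.9339 = 0.06537
  45–49: 5 × 0.003 × 0.9303 = 0.01395
Sum = 3.23086
NRR = 0.48780 × 3.23086 = 1.57601
NRR > 1, so each generation more than replaces itself.

1.576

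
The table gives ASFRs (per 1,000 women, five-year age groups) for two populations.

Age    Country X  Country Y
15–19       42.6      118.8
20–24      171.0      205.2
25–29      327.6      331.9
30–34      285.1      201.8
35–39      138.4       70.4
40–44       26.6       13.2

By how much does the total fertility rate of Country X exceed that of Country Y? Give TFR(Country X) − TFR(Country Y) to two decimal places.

Country X:
  Sum of ASFRs = 42.6 + 171.0 + 327.6 + 285.1 + 138.4 + 26.6 = 991.3
  TFR = 5 × 991.3 / 1000 = 4.9565
Country Y:
  Sum of ASFRs = 118.8 + 205.2 + 331.9 + 201.8 + 70.4 + 13.2 = 941.3
  TFR = 5 × 941.3 / 1000 = 4.7065
Difference = 4.9565 − 4.7065 = 0.25

0.25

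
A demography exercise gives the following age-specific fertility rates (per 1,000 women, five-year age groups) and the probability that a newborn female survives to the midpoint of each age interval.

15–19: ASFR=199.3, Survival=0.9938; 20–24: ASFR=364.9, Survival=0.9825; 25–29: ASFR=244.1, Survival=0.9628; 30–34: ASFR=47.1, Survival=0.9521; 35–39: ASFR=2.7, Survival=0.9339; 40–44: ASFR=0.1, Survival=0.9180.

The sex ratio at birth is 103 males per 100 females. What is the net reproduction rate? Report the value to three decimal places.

2.067

Proportion female at birth = 100 / (100 + 103) = 0.49261.
Survival-weighted fertility by age (5·fₓ·Sₓ):
  15–19: 5 × 199.3/1000 × 0.9938 = 0.99032
  20–24: 5 × 364.9/1000 × 0.9825 = 1.79257
  25–29: 5 × 244.1/1000 × 0.9628 = 1.17510
  30–34: 5 × 47.1/1000 × 0.9521 = 0.22422
  35–39: 5 × 2.7/1000 × 0.9339 = 0.01261
  40–44: 5 × 0.1/1000 × 0.9180 = 0.00046
Sum = 4.19528
NRR = 0.49261 × 4.19528 = 2.06664
With NRR above 1 the population is above replacement fertility.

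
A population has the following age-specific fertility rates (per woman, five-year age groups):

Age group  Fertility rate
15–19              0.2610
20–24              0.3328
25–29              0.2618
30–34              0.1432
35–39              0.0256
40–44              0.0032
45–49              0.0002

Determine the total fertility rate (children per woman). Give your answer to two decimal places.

Sum of ASFRs = 0.2610 + 0.3328 + 0.2618 + 0.1432 + 0.0256 + 0.0032 + 0.0002 = 1.0278
TFR = 5 × 1.0278 = 5.139

5.14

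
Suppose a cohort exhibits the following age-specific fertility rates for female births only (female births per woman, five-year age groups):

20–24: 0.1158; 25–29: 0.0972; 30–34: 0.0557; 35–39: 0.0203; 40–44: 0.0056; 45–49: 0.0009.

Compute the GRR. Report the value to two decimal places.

1.48

Sum of female ASFRs = 0.1158 + 0.0972 + 0.0557 + 0.0203 + 0.0056 + 0.0009 = 0.2955
GRR = 5 × 0.2955 = 1.4775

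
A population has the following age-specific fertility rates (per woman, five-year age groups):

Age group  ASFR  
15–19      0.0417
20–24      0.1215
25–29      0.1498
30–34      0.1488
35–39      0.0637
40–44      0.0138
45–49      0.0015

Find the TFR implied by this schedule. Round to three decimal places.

2.704

Sum of ASFRs = 0.0417 + 0.1215 + 0.1498 + 0.1488 + 0.0637 + 0.0138 + 0.0015 = 0.5408
TFR = 5 × 0.5408 = 2.704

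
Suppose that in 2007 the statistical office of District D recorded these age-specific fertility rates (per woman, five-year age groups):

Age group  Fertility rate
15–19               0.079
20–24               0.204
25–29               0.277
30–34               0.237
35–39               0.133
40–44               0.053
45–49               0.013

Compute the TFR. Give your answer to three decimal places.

4.980

Sum of ASFRs = 0.079 + 0.204 + 0.277 + 0.237 + 0.133 + 0.053 + 0.013 = 0.996
TFR = 5 × 0.996 = 4.98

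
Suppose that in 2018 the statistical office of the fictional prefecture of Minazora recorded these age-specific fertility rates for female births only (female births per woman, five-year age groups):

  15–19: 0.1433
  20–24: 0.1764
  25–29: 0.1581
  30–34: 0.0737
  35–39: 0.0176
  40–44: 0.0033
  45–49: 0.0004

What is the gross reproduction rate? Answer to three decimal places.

Sum of female ASFRs = 0.1433 + 0.1764 + 0.1581 + 0.0737 + 0.0176 + 0.0033 + 0.0004 = 0.5728
GRR = 5 × 0.5728 = 2.864

2.864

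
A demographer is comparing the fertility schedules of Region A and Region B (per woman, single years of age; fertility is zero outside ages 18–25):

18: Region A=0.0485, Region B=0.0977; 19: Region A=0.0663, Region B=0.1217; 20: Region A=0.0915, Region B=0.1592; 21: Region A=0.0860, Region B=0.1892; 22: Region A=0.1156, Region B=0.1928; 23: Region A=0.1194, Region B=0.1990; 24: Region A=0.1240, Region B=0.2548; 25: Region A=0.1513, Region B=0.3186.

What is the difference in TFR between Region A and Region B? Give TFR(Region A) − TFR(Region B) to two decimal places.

-0.73

Region A:
  Sum of ASFRs = 0.0485 + 0.0663 + 0.0915 + 0.0860 + 0.1156 + 0.1194 + 0.1240 + 0.1513 = 0.8026
  TFR = 0.8026
Region B:
  Sum of ASFRs = 0.0977 + 0.1217 + 0.1592 + 0.1892 + 0.1928 + 0.1990 + 0.2548 + 0.3186 = 1.5330
  TFR = 1.533
Difference = 0.8026 − 1.533 = -0.7304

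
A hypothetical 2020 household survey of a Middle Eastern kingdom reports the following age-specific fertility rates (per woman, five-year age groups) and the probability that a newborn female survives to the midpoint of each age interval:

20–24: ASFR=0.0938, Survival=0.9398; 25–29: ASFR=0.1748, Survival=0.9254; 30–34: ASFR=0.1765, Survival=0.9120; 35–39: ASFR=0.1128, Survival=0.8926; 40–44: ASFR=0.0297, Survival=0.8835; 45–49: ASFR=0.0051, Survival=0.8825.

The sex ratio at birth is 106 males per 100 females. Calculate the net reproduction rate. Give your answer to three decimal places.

1.316

Proportion female at birth = 100 / (100 + 106) = 0.48544.
Survival-weighted fertility by age (5·fₓ·Sₓ):
  20–24: 5 × 0.0938 × 0.9398 = 0.44077
  25–29: 5 × 0.1748 × 0.9254 = 0.80880
  30–34: 5 × 0.1765 × 0.9120 = 0.80484
  35–39: 5 × 0.1128 × 0.8926 = 0.50343
  40–44: 5 × 0.0297 × 0.8835 = 0.13120
  45–49: 5 × 0.0051 × 0.8825 = 0.02250
Sum = 2.71154
NRR = 0.48544 × 2.71154 = 1.31629
NRR > 1, so each generation more than replaces itself.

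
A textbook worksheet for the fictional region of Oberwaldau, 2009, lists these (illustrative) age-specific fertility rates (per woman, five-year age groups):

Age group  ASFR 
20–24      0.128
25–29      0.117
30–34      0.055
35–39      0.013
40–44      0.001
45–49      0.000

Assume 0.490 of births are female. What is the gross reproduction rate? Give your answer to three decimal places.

0.769

Proportion female at birth = 0.490.
Sum of ASFRs = 0.128 + 0.117 + 0.055 + 0.013 + 0.001 + 0.000 = 0.314
TFR = 5 × 0.314 = 1.57
GRR = 0.490 × 1.57 = 0.76930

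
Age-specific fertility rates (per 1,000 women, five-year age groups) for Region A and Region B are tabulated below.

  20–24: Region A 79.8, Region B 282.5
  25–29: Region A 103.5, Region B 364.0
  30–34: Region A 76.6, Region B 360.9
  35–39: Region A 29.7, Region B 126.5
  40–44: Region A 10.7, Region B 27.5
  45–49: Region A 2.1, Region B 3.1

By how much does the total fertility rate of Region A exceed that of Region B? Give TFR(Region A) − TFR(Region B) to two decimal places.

Region A:
  Sum of ASFRs = 79.8 + 103.5 + 76.6 + 29.7 + 10.7 + 2.1 = 302.4
  TFR = 5 × 302.4 / 1000 = 1.512
Region B:
  Sum of ASFRs = 282.5 + 364.0 + 360.9 + 126.5 + 27.5 + 3.1 = 1164.5
  TFR = 5 × 1164.5 / 1000 = 5.8225
Difference = 1.512 − 5.8225 = -4.3105

-4.31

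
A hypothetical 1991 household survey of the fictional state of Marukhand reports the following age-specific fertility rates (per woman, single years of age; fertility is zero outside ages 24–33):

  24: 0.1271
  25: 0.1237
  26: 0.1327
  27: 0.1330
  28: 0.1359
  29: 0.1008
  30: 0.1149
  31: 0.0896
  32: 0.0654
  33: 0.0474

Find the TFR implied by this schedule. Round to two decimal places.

Sum of ASFRs = 0.1271 + 0.1237 + 0.1327 + 0.1330 + 0.1359 + 0.1008 + 0.1149 + 0.0896 + 0.0654 + 0.0474 = 1.0705
TFR = 1.0705

1.07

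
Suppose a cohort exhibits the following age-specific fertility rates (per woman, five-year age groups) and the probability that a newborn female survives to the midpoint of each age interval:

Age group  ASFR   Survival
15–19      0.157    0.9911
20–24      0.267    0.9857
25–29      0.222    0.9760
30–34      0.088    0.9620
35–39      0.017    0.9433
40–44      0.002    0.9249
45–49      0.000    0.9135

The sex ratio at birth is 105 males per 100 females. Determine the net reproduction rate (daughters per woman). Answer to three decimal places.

Proportion female at birth = 100 / (100 + 105) = 0.48780.
Survival-weighted fertility by age (5·fₓ·Sₓ):
  15–19: 5 × 0.157 × 0.9911 = 0.77801
  20–24: 5 × 0.267 × 0.9857 = 1.31591
  25–29: 5 × 0.222 × 0.9760 = 1.08336
  30–34: 5 × 0.088 × 0.9620 = 0.42328
  35–39: 5 × 0.017 × 0.9433 = 0.08018
  40–44: 5 × 0.002 × 0.9249 = 0.00925
  45–49: 5 × 0.000 × 0.9135 = 0.00000
Sum = 3.68999
NRR = 0.48780 × 3.68999 = 1.79998

1.800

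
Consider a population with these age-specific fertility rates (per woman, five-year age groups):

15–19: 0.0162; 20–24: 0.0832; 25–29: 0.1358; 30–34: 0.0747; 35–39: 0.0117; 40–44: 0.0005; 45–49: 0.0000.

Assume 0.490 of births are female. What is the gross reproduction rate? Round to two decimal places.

0.79

Proportion female at birth = 0.490.
Sum of ASFRs = 0.0162 + 0.0832 + 0.1358 + 0.0747 + 0.0117 + 0.0005 + 0.0000 = 0.3221
TFR = 5 × 0.3221 = 1.6105
GRR = 0.490 × 1.6105 = 0.78915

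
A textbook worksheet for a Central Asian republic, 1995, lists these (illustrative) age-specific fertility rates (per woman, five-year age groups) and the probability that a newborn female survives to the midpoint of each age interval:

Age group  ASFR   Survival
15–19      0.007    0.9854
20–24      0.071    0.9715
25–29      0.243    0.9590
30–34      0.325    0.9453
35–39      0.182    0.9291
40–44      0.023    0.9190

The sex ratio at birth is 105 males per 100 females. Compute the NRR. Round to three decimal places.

1.967

Proportion female at birth = 100 / (100 + 105) = 0.48780.
Survival-weighted fertility by age (5·fₓ·Sₓ):
  15–19: 5 × 0.007 × 0.9854 = 0.03449
  20–24: 5 × 0.071 × 0.9715 = 0.34488
  25–29: 5 × 0.243 × 0.9590 = 1.16519
  30–34: 5 × 0.325 × 0.9453 = 1.53611
  35–39: 5 × 0.182 × 0.9291 = 0.84548
  40–44: 5 × 0.023 × 0.9190 = 0.10569
Sum = 4.03184
NRR = 0.48780 × 4.03184 = 1.96673
With NRR above 1 the population is above replacement fertility.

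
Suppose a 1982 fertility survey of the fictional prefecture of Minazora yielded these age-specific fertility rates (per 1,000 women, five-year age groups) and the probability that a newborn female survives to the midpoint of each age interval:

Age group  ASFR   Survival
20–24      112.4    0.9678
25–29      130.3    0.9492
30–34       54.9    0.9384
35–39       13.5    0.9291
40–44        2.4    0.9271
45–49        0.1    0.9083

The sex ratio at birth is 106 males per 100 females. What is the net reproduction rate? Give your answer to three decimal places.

Proportion female at birth = 100 / (100 + 106) = 0.48544.
Survival-weighted fertility by age (5·fₓ·Sₓ):
  20–24: 5 × 112.4/1000 × 0.9678 = 0.54390
  25–29: 5 × 130.3/1000 × 0.9492 = 0.61840
  30–34: 5 × 54.9/1000 × 0.9384 = 0.25759
  35–39: 5 × 13.5/1000 × 0.9291 = 0.06271
  40–44: 5 × 2.4/1000 × 0.9271 = 0.01113
  45–49: 5 × 0.1/1000 × 0.9083 = 0.00045
Sum = 1.49418
NRR = 0.48544 × 1.49418 = 0.72533

0.725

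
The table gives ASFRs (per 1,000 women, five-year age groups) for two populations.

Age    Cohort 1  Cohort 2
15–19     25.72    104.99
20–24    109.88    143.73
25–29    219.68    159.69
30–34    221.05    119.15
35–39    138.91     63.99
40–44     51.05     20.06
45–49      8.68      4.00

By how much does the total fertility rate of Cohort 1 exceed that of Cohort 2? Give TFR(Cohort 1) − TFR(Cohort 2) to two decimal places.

0.80

Cohort 1:
  Sum of ASFRs = 25.72 + 109.88 + 219.68 + 221.05 + 138.91 + 51.05 + 8.68 = 774.97
  TFR = 5 × 774.97 / 1000 = 3.87485
Cohort 2:
  Sum of ASFRs = 104.99 + 143.73 + 159.69 + 119.15 + 63.99 + 20.06 + 4.00 = 615.61
  TFR = 5 × 615.61 / 1000 = 3.07805
Difference = 3.87485 − 3.07805 = 0.7968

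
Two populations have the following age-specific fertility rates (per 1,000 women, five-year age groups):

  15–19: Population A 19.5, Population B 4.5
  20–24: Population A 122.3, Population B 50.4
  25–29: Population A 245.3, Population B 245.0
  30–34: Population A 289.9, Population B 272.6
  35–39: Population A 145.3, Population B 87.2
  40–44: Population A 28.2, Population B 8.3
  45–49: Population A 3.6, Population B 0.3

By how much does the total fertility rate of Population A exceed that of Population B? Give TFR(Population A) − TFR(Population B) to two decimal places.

0.93

Population A:
  Sum of ASFRs = 19.5 + 122.3 + 245.3 + 289.9 + 145.3 + 28.2 + 3.6 = 854.1
  TFR = 5 × 854.1 / 1000 = 4.2705
Population B:
  Sum of ASFRs = 4.5 + 50.4 + 245.0 + 272.6 + 87.2 + 8.3 + 0.3 = 668.3
  TFR = 5 × 668.3 / 1000 = 3.3415
Difference = 4.2705 − 3.3415 = 0.929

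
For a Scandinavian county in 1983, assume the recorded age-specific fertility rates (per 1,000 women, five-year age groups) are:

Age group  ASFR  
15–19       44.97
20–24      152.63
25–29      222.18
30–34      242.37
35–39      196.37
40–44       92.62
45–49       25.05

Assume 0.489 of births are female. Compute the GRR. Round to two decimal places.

2.39

Proportion female at birth = 0.489.
Sum of ASFRs = 44.97 + 152.63 + 222.18 + 242.37 + 196.37 + 92.62 + 25.05 = 976.19
TFR = 5 × 976.19 / 1000 = 4.88095
GRR = 0.489 × 4.88095 = 2.38678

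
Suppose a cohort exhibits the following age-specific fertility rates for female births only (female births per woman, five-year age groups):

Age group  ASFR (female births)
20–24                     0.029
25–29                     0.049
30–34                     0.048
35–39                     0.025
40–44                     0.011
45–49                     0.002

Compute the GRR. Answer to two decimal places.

Sum of female ASFRs = 0.029 + 0.049 + 0.048 + 0.025 + 0.011 + 0.002 = 0.164
GRR = 5 × 0.164 = 0.82

0.82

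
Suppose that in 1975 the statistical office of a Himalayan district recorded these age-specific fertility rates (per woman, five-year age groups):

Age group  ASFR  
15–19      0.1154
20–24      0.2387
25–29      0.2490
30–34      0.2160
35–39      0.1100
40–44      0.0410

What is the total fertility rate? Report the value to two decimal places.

Sum of ASFRs = 0.1154 + 0.2387 + 0.2490 + 0.2160 + 0.1100 + 0.0410 = 0.9701
TFR = 5 × 0.9701 = 4.8505

4.85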